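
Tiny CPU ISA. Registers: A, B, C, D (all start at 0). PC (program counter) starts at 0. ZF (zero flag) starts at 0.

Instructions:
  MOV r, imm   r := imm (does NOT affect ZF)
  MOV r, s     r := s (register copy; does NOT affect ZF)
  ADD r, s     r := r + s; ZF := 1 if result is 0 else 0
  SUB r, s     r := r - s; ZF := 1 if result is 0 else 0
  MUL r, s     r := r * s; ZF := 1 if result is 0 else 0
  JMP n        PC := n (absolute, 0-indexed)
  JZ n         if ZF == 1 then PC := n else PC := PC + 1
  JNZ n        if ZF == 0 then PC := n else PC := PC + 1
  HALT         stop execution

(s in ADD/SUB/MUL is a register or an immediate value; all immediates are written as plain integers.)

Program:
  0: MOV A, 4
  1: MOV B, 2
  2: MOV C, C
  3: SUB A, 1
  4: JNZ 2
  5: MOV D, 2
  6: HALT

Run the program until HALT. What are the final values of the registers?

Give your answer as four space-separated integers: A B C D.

Step 1: PC=0 exec 'MOV A, 4'. After: A=4 B=0 C=0 D=0 ZF=0 PC=1
Step 2: PC=1 exec 'MOV B, 2'. After: A=4 B=2 C=0 D=0 ZF=0 PC=2
Step 3: PC=2 exec 'MOV C, C'. After: A=4 B=2 C=0 D=0 ZF=0 PC=3
Step 4: PC=3 exec 'SUB A, 1'. After: A=3 B=2 C=0 D=0 ZF=0 PC=4
Step 5: PC=4 exec 'JNZ 2'. After: A=3 B=2 C=0 D=0 ZF=0 PC=2
Step 6: PC=2 exec 'MOV C, C'. After: A=3 B=2 C=0 D=0 ZF=0 PC=3
Step 7: PC=3 exec 'SUB A, 1'. After: A=2 B=2 C=0 D=0 ZF=0 PC=4
Step 8: PC=4 exec 'JNZ 2'. After: A=2 B=2 C=0 D=0 ZF=0 PC=2
Step 9: PC=2 exec 'MOV C, C'. After: A=2 B=2 C=0 D=0 ZF=0 PC=3
Step 10: PC=3 exec 'SUB A, 1'. After: A=1 B=2 C=0 D=0 ZF=0 PC=4
Step 11: PC=4 exec 'JNZ 2'. After: A=1 B=2 C=0 D=0 ZF=0 PC=2
Step 12: PC=2 exec 'MOV C, C'. After: A=1 B=2 C=0 D=0 ZF=0 PC=3
Step 13: PC=3 exec 'SUB A, 1'. After: A=0 B=2 C=0 D=0 ZF=1 PC=4
Step 14: PC=4 exec 'JNZ 2'. After: A=0 B=2 C=0 D=0 ZF=1 PC=5
Step 15: PC=5 exec 'MOV D, 2'. After: A=0 B=2 C=0 D=2 ZF=1 PC=6
Step 16: PC=6 exec 'HALT'. After: A=0 B=2 C=0 D=2 ZF=1 PC=6 HALTED

Answer: 0 2 0 2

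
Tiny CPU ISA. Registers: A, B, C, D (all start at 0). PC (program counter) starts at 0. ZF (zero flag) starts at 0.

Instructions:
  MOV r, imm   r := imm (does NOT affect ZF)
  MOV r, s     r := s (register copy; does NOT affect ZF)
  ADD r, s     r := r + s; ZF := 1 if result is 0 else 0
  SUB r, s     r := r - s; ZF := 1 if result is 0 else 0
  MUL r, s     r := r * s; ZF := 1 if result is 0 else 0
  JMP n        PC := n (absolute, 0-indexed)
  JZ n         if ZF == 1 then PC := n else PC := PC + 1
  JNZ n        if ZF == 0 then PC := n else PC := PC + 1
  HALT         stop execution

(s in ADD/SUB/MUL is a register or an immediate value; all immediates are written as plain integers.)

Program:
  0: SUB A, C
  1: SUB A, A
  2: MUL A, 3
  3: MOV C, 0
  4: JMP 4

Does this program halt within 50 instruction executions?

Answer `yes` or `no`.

Step 1: PC=0 exec 'SUB A, C'. After: A=0 B=0 C=0 D=0 ZF=1 PC=1
Step 2: PC=1 exec 'SUB A, A'. After: A=0 B=0 C=0 D=0 ZF=1 PC=2
Step 3: PC=2 exec 'MUL A, 3'. After: A=0 B=0 C=0 D=0 ZF=1 PC=3
Step 4: PC=3 exec 'MOV C, 0'. After: A=0 B=0 C=0 D=0 ZF=1 PC=4
Step 5: PC=4 exec 'JMP 4'. After: A=0 B=0 C=0 D=0 ZF=1 PC=4
State after step 5 equals state after step 4: the program is in a cycle of length 1 and will never halt.

Answer: no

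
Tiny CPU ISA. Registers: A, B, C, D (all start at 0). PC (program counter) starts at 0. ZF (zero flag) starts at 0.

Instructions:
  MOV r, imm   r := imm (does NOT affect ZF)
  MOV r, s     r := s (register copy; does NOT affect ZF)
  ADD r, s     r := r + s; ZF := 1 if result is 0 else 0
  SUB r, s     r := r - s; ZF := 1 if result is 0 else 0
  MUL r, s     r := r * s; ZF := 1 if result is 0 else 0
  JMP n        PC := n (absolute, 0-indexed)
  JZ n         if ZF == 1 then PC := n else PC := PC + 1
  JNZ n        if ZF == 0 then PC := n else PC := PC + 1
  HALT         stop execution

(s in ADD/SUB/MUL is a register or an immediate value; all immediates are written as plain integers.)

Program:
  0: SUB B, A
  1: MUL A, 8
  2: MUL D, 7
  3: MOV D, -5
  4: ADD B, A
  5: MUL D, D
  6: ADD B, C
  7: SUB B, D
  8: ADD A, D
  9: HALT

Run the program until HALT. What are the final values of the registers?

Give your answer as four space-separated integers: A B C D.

Step 1: PC=0 exec 'SUB B, A'. After: A=0 B=0 C=0 D=0 ZF=1 PC=1
Step 2: PC=1 exec 'MUL A, 8'. After: A=0 B=0 C=0 D=0 ZF=1 PC=2
Step 3: PC=2 exec 'MUL D, 7'. After: A=0 B=0 C=0 D=0 ZF=1 PC=3
Step 4: PC=3 exec 'MOV D, -5'. After: A=0 B=0 C=0 D=-5 ZF=1 PC=4
Step 5: PC=4 exec 'ADD B, A'. After: A=0 B=0 C=0 D=-5 ZF=1 PC=5
Step 6: PC=5 exec 'MUL D, D'. After: A=0 B=0 C=0 D=25 ZF=0 PC=6
Step 7: PC=6 exec 'ADD B, C'. After: A=0 B=0 C=0 D=25 ZF=1 PC=7
Step 8: PC=7 exec 'SUB B, D'. After: A=0 B=-25 C=0 D=25 ZF=0 PC=8
Step 9: PC=8 exec 'ADD A, D'. After: A=25 B=-25 C=0 D=25 ZF=0 PC=9
Step 10: PC=9 exec 'HALT'. After: A=25 B=-25 C=0 D=25 ZF=0 PC=9 HALTED

Answer: 25 -25 0 25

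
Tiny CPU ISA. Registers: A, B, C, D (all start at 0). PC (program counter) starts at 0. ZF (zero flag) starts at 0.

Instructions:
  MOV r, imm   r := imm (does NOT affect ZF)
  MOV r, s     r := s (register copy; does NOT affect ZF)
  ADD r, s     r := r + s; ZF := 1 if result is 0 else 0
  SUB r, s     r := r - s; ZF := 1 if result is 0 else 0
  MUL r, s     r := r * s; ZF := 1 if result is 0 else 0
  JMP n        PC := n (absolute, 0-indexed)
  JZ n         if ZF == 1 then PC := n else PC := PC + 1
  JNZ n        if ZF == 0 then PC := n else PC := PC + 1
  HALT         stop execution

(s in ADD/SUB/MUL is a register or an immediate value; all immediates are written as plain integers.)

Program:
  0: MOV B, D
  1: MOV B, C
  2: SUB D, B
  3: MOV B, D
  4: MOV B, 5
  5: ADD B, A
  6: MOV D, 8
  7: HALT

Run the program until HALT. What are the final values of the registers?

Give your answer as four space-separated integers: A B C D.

Step 1: PC=0 exec 'MOV B, D'. After: A=0 B=0 C=0 D=0 ZF=0 PC=1
Step 2: PC=1 exec 'MOV B, C'. After: A=0 B=0 C=0 D=0 ZF=0 PC=2
Step 3: PC=2 exec 'SUB D, B'. After: A=0 B=0 C=0 D=0 ZF=1 PC=3
Step 4: PC=3 exec 'MOV B, D'. After: A=0 B=0 C=0 D=0 ZF=1 PC=4
Step 5: PC=4 exec 'MOV B, 5'. After: A=0 B=5 C=0 D=0 ZF=1 PC=5
Step 6: PC=5 exec 'ADD B, A'. After: A=0 B=5 C=0 D=0 ZF=0 PC=6
Step 7: PC=6 exec 'MOV D, 8'. After: A=0 B=5 C=0 D=8 ZF=0 PC=7
Step 8: PC=7 exec 'HALT'. After: A=0 B=5 C=0 D=8 ZF=0 PC=7 HALTED

Answer: 0 5 0 8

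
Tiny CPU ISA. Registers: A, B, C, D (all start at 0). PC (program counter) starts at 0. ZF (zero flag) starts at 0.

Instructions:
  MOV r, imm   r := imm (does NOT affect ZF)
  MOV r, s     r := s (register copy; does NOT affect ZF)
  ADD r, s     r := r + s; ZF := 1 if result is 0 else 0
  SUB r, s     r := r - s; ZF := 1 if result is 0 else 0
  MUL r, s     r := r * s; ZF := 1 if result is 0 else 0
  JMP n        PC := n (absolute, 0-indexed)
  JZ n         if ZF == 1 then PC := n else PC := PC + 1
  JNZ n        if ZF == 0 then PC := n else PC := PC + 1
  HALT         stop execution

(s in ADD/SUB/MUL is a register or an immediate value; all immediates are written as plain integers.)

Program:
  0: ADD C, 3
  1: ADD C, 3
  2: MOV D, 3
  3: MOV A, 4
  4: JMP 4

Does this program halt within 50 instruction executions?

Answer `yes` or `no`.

Step 1: PC=0 exec 'ADD C, 3'. After: A=0 B=0 C=3 D=0 ZF=0 PC=1
Step 2: PC=1 exec 'ADD C, 3'. After: A=0 B=0 C=6 D=0 ZF=0 PC=2
Step 3: PC=2 exec 'MOV D, 3'. After: A=0 B=0 C=6 D=3 ZF=0 PC=3
Step 4: PC=3 exec 'MOV A, 4'. After: A=4 B=0 C=6 D=3 ZF=0 PC=4
Step 5: PC=4 exec 'JMP 4'. After: A=4 B=0 C=6 D=3 ZF=0 PC=4
State after step 5 equals state after step 4: the program is in a cycle of length 1 and will never halt.

Answer: no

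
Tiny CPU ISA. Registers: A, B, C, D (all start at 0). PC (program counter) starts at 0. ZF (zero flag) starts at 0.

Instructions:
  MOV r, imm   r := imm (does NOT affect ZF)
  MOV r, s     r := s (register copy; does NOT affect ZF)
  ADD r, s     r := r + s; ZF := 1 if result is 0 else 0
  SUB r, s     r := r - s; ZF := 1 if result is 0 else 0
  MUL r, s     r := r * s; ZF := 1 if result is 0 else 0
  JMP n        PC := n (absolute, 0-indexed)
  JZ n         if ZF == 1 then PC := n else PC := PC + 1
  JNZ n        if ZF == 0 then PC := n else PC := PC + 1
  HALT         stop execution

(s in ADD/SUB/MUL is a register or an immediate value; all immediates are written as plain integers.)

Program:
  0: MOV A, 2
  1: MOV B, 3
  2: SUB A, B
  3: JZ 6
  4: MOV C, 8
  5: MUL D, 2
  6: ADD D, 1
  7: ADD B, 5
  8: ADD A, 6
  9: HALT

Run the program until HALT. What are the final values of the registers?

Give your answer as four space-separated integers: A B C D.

Step 1: PC=0 exec 'MOV A, 2'. After: A=2 B=0 C=0 D=0 ZF=0 PC=1
Step 2: PC=1 exec 'MOV B, 3'. After: A=2 B=3 C=0 D=0 ZF=0 PC=2
Step 3: PC=2 exec 'SUB A, B'. After: A=-1 B=3 C=0 D=0 ZF=0 PC=3
Step 4: PC=3 exec 'JZ 6'. After: A=-1 B=3 C=0 D=0 ZF=0 PC=4
Step 5: PC=4 exec 'MOV C, 8'. After: A=-1 B=3 C=8 D=0 ZF=0 PC=5
Step 6: PC=5 exec 'MUL D, 2'. After: A=-1 B=3 C=8 D=0 ZF=1 PC=6
Step 7: PC=6 exec 'ADD D, 1'. After: A=-1 B=3 C=8 D=1 ZF=0 PC=7
Step 8: PC=7 exec 'ADD B, 5'. After: A=-1 B=8 C=8 D=1 ZF=0 PC=8
Step 9: PC=8 exec 'ADD A, 6'. After: A=5 B=8 C=8 D=1 ZF=0 PC=9
Step 10: PC=9 exec 'HALT'. After: A=5 B=8 C=8 D=1 ZF=0 PC=9 HALTED

Answer: 5 8 8 1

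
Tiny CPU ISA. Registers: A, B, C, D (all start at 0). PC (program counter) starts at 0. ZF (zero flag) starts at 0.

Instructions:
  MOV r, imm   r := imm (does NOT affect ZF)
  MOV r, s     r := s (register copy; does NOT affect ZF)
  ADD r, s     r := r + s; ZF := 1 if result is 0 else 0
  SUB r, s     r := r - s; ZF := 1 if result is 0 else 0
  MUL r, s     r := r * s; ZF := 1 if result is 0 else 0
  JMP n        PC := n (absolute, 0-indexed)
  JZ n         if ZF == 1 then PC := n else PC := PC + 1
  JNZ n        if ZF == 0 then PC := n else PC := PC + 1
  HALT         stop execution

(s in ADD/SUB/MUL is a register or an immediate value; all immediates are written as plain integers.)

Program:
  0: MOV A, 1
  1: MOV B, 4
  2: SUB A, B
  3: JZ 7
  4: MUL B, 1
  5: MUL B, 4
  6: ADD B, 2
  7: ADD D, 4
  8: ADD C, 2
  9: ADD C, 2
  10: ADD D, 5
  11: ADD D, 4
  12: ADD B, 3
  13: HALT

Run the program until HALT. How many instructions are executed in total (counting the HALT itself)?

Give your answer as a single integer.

Answer: 14

Derivation:
Step 1: PC=0 exec 'MOV A, 1'. After: A=1 B=0 C=0 D=0 ZF=0 PC=1
Step 2: PC=1 exec 'MOV B, 4'. After: A=1 B=4 C=0 D=0 ZF=0 PC=2
Step 3: PC=2 exec 'SUB A, B'. After: A=-3 B=4 C=0 D=0 ZF=0 PC=3
Step 4: PC=3 exec 'JZ 7'. After: A=-3 B=4 C=0 D=0 ZF=0 PC=4
Step 5: PC=4 exec 'MUL B, 1'. After: A=-3 B=4 C=0 D=0 ZF=0 PC=5
Step 6: PC=5 exec 'MUL B, 4'. After: A=-3 B=16 C=0 D=0 ZF=0 PC=6
Step 7: PC=6 exec 'ADD B, 2'. After: A=-3 B=18 C=0 D=0 ZF=0 PC=7
Step 8: PC=7 exec 'ADD D, 4'. After: A=-3 B=18 C=0 D=4 ZF=0 PC=8
Step 9: PC=8 exec 'ADD C, 2'. After: A=-3 B=18 C=2 D=4 ZF=0 PC=9
Step 10: PC=9 exec 'ADD C, 2'. After: A=-3 B=18 C=4 D=4 ZF=0 PC=10
Step 11: PC=10 exec 'ADD D, 5'. After: A=-3 B=18 C=4 D=9 ZF=0 PC=11
Step 12: PC=11 exec 'ADD D, 4'. After: A=-3 B=18 C=4 D=13 ZF=0 PC=12
Step 13: PC=12 exec 'ADD B, 3'. After: A=-3 B=21 C=4 D=13 ZF=0 PC=13
Step 14: PC=13 exec 'HALT'. After: A=-3 B=21 C=4 D=13 ZF=0 PC=13 HALTED
Total instructions executed: 14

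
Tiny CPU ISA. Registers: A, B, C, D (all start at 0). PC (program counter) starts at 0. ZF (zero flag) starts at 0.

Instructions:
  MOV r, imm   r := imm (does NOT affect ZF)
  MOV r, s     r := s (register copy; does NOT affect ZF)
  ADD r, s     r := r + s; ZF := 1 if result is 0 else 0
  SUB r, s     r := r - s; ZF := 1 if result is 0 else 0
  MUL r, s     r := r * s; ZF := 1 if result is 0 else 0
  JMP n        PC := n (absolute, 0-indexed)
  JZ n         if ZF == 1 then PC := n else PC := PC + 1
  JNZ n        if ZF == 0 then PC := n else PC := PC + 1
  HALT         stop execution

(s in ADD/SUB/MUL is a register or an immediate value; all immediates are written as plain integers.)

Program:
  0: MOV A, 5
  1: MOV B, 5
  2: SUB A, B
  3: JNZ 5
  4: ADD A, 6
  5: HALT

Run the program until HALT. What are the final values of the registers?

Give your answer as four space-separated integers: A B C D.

Answer: 6 5 0 0

Derivation:
Step 1: PC=0 exec 'MOV A, 5'. After: A=5 B=0 C=0 D=0 ZF=0 PC=1
Step 2: PC=1 exec 'MOV B, 5'. After: A=5 B=5 C=0 D=0 ZF=0 PC=2
Step 3: PC=2 exec 'SUB A, B'. After: A=0 B=5 C=0 D=0 ZF=1 PC=3
Step 4: PC=3 exec 'JNZ 5'. After: A=0 B=5 C=0 D=0 ZF=1 PC=4
Step 5: PC=4 exec 'ADD A, 6'. After: A=6 B=5 C=0 D=0 ZF=0 PC=5
Step 6: PC=5 exec 'HALT'. After: A=6 B=5 C=0 D=0 ZF=0 PC=5 HALTED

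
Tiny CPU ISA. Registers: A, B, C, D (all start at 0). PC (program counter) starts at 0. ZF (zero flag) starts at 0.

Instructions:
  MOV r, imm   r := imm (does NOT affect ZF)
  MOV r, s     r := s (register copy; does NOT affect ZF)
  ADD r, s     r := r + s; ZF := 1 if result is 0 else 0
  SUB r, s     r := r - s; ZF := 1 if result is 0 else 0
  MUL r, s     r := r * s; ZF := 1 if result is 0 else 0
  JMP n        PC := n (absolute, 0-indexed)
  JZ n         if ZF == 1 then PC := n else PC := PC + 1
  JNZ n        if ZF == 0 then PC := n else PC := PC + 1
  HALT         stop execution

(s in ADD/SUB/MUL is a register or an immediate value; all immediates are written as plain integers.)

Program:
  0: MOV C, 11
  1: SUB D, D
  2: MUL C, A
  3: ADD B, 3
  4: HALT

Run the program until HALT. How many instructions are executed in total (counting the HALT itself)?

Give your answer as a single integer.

Step 1: PC=0 exec 'MOV C, 11'. After: A=0 B=0 C=11 D=0 ZF=0 PC=1
Step 2: PC=1 exec 'SUB D, D'. After: A=0 B=0 C=11 D=0 ZF=1 PC=2
Step 3: PC=2 exec 'MUL C, A'. After: A=0 B=0 C=0 D=0 ZF=1 PC=3
Step 4: PC=3 exec 'ADD B, 3'. After: A=0 B=3 C=0 D=0 ZF=0 PC=4
Step 5: PC=4 exec 'HALT'. After: A=0 B=3 C=0 D=0 ZF=0 PC=4 HALTED
Total instructions executed: 5

Answer: 5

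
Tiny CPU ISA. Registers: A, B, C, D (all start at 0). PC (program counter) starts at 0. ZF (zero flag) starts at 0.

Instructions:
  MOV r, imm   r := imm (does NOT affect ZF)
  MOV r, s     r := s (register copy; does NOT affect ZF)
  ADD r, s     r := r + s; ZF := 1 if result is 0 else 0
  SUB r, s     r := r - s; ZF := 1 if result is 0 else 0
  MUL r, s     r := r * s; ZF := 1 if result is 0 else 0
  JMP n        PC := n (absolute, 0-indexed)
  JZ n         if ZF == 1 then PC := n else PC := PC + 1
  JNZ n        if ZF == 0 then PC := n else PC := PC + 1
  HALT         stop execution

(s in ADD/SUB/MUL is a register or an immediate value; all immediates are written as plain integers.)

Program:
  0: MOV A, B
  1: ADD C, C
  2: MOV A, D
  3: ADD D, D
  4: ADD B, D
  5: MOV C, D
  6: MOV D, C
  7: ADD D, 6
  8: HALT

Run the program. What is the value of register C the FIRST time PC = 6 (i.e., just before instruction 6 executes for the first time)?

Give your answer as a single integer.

Step 1: PC=0 exec 'MOV A, B'. After: A=0 B=0 C=0 D=0 ZF=0 PC=1
Step 2: PC=1 exec 'ADD C, C'. After: A=0 B=0 C=0 D=0 ZF=1 PC=2
Step 3: PC=2 exec 'MOV A, D'. After: A=0 B=0 C=0 D=0 ZF=1 PC=3
Step 4: PC=3 exec 'ADD D, D'. After: A=0 B=0 C=0 D=0 ZF=1 PC=4
Step 5: PC=4 exec 'ADD B, D'. After: A=0 B=0 C=0 D=0 ZF=1 PC=5
Step 6: PC=5 exec 'MOV C, D'. After: A=0 B=0 C=0 D=0 ZF=1 PC=6
First time PC=6: C=0

0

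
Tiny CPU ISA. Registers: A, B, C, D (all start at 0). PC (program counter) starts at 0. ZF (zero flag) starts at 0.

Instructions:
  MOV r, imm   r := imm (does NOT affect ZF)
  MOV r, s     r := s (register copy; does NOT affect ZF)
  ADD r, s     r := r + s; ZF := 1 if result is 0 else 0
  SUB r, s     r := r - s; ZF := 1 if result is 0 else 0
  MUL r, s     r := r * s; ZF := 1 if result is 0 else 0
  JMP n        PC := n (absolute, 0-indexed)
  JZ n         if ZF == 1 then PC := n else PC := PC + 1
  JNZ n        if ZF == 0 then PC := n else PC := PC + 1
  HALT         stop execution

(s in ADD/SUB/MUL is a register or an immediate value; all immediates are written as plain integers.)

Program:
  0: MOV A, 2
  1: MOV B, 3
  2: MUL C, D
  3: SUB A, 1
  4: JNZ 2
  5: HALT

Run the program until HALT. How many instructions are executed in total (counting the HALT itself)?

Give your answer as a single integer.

Step 1: PC=0 exec 'MOV A, 2'. After: A=2 B=0 C=0 D=0 ZF=0 PC=1
Step 2: PC=1 exec 'MOV B, 3'. After: A=2 B=3 C=0 D=0 ZF=0 PC=2
Step 3: PC=2 exec 'MUL C, D'. After: A=2 B=3 C=0 D=0 ZF=1 PC=3
Step 4: PC=3 exec 'SUB A, 1'. After: A=1 B=3 C=0 D=0 ZF=0 PC=4
Step 5: PC=4 exec 'JNZ 2'. After: A=1 B=3 C=0 D=0 ZF=0 PC=2
Step 6: PC=2 exec 'MUL C, D'. After: A=1 B=3 C=0 D=0 ZF=1 PC=3
Step 7: PC=3 exec 'SUB A, 1'. After: A=0 B=3 C=0 D=0 ZF=1 PC=4
Step 8: PC=4 exec 'JNZ 2'. After: A=0 B=3 C=0 D=0 ZF=1 PC=5
Step 9: PC=5 exec 'HALT'. After: A=0 B=3 C=0 D=0 ZF=1 PC=5 HALTED
Total instructions executed: 9

Answer: 9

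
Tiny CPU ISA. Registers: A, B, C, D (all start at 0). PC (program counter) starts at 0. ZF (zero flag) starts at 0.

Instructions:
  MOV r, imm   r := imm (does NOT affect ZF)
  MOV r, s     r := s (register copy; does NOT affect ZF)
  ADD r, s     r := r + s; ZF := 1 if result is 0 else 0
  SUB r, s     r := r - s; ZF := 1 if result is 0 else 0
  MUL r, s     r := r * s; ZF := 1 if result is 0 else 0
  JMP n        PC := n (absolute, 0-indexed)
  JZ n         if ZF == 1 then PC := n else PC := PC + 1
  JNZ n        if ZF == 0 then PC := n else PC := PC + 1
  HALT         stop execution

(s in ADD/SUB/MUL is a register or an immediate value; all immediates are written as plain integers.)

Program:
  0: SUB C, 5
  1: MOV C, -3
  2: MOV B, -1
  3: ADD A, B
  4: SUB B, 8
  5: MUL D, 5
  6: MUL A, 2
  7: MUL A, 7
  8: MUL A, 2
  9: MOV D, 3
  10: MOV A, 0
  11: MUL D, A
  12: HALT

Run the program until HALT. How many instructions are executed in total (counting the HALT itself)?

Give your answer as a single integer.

Answer: 13

Derivation:
Step 1: PC=0 exec 'SUB C, 5'. After: A=0 B=0 C=-5 D=0 ZF=0 PC=1
Step 2: PC=1 exec 'MOV C, -3'. After: A=0 B=0 C=-3 D=0 ZF=0 PC=2
Step 3: PC=2 exec 'MOV B, -1'. After: A=0 B=-1 C=-3 D=0 ZF=0 PC=3
Step 4: PC=3 exec 'ADD A, B'. After: A=-1 B=-1 C=-3 D=0 ZF=0 PC=4
Step 5: PC=4 exec 'SUB B, 8'. After: A=-1 B=-9 C=-3 D=0 ZF=0 PC=5
Step 6: PC=5 exec 'MUL D, 5'. After: A=-1 B=-9 C=-3 D=0 ZF=1 PC=6
Step 7: PC=6 exec 'MUL A, 2'. After: A=-2 B=-9 C=-3 D=0 ZF=0 PC=7
Step 8: PC=7 exec 'MUL A, 7'. After: A=-14 B=-9 C=-3 D=0 ZF=0 PC=8
Step 9: PC=8 exec 'MUL A, 2'. After: A=-28 B=-9 C=-3 D=0 ZF=0 PC=9
Step 10: PC=9 exec 'MOV D, 3'. After: A=-28 B=-9 C=-3 D=3 ZF=0 PC=10
Step 11: PC=10 exec 'MOV A, 0'. After: A=0 B=-9 C=-3 D=3 ZF=0 PC=11
Step 12: PC=11 exec 'MUL D, A'. After: A=0 B=-9 C=-3 D=0 ZF=1 PC=12
Step 13: PC=12 exec 'HALT'. After: A=0 B=-9 C=-3 D=0 ZF=1 PC=12 HALTED
Total instructions executed: 13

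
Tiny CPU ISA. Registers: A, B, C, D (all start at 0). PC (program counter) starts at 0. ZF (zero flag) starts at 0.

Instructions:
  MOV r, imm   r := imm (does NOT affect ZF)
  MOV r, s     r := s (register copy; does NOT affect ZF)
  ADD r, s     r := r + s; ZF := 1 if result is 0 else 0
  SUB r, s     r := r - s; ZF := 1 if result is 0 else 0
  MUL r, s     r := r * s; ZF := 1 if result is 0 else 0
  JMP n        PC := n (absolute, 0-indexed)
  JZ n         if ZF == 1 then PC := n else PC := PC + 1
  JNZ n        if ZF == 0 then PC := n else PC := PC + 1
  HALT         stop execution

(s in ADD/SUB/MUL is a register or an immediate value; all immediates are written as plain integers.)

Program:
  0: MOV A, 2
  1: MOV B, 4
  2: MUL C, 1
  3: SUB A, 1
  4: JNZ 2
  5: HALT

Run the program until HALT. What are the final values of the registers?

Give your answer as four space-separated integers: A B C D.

Answer: 0 4 0 0

Derivation:
Step 1: PC=0 exec 'MOV A, 2'. After: A=2 B=0 C=0 D=0 ZF=0 PC=1
Step 2: PC=1 exec 'MOV B, 4'. After: A=2 B=4 C=0 D=0 ZF=0 PC=2
Step 3: PC=2 exec 'MUL C, 1'. After: A=2 B=4 C=0 D=0 ZF=1 PC=3
Step 4: PC=3 exec 'SUB A, 1'. After: A=1 B=4 C=0 D=0 ZF=0 PC=4
Step 5: PC=4 exec 'JNZ 2'. After: A=1 B=4 C=0 D=0 ZF=0 PC=2
Step 6: PC=2 exec 'MUL C, 1'. After: A=1 B=4 C=0 D=0 ZF=1 PC=3
Step 7: PC=3 exec 'SUB A, 1'. After: A=0 B=4 C=0 D=0 ZF=1 PC=4
Step 8: PC=4 exec 'JNZ 2'. After: A=0 B=4 C=0 D=0 ZF=1 PC=5
Step 9: PC=5 exec 'HALT'. After: A=0 B=4 C=0 D=0 ZF=1 PC=5 HALTED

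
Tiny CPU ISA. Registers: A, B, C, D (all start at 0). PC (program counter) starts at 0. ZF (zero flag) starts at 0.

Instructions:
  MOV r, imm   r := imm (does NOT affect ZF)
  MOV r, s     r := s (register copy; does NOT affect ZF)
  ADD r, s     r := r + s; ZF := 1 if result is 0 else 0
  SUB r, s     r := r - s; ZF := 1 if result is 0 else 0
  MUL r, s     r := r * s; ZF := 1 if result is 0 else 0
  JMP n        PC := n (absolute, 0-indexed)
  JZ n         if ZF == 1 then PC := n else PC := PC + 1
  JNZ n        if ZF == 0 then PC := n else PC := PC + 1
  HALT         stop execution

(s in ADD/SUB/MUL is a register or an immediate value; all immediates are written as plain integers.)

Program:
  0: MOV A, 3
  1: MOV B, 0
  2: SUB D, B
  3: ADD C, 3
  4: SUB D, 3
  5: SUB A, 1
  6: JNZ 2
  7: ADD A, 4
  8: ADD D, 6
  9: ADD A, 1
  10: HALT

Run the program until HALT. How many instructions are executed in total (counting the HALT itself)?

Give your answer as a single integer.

Step 1: PC=0 exec 'MOV A, 3'. After: A=3 B=0 C=0 D=0 ZF=0 PC=1
Step 2: PC=1 exec 'MOV B, 0'. After: A=3 B=0 C=0 D=0 ZF=0 PC=2
Step 3: PC=2 exec 'SUB D, B'. After: A=3 B=0 C=0 D=0 ZF=1 PC=3
Step 4: PC=3 exec 'ADD C, 3'. After: A=3 B=0 C=3 D=0 ZF=0 PC=4
Step 5: PC=4 exec 'SUB D, 3'. After: A=3 B=0 C=3 D=-3 ZF=0 PC=5
Step 6: PC=5 exec 'SUB A, 1'. After: A=2 B=0 C=3 D=-3 ZF=0 PC=6
Step 7: PC=6 exec 'JNZ 2'. After: A=2 B=0 C=3 D=-3 ZF=0 PC=2
Step 8: PC=2 exec 'SUB D, B'. After: A=2 B=0 C=3 D=-3 ZF=0 PC=3
Step 9: PC=3 exec 'ADD C, 3'. After: A=2 B=0 C=6 D=-3 ZF=0 PC=4
Step 10: PC=4 exec 'SUB D, 3'. After: A=2 B=0 C=6 D=-6 ZF=0 PC=5
Step 11: PC=5 exec 'SUB A, 1'. After: A=1 B=0 C=6 D=-6 ZF=0 PC=6
Step 12: PC=6 exec 'JNZ 2'. After: A=1 B=0 C=6 D=-6 ZF=0 PC=2
Step 13: PC=2 exec 'SUB D, B'. After: A=1 B=0 C=6 D=-6 ZF=0 PC=3
Step 14: PC=3 exec 'ADD C, 3'. After: A=1 B=0 C=9 D=-6 ZF=0 PC=4
Step 15: PC=4 exec 'SUB D, 3'. After: A=1 B=0 C=9 D=-9 ZF=0 PC=5
Step 16: PC=5 exec 'SUB A, 1'. After: A=0 B=0 C=9 D=-9 ZF=1 PC=6
Step 17: PC=6 exec 'JNZ 2'. After: A=0 B=0 C=9 D=-9 ZF=1 PC=7
Step 18: PC=7 exec 'ADD A, 4'. After: A=4 B=0 C=9 D=-9 ZF=0 PC=8
Step 19: PC=8 exec 'ADD D, 6'. After: A=4 B=0 C=9 D=-3 ZF=0 PC=9
Step 20: PC=9 exec 'ADD A, 1'. After: A=5 B=0 C=9 D=-3 ZF=0 PC=10
Step 21: PC=10 exec 'HALT'. After: A=5 B=0 C=9 D=-3 ZF=0 PC=10 HALTED
Total instructions executed: 21

Answer: 21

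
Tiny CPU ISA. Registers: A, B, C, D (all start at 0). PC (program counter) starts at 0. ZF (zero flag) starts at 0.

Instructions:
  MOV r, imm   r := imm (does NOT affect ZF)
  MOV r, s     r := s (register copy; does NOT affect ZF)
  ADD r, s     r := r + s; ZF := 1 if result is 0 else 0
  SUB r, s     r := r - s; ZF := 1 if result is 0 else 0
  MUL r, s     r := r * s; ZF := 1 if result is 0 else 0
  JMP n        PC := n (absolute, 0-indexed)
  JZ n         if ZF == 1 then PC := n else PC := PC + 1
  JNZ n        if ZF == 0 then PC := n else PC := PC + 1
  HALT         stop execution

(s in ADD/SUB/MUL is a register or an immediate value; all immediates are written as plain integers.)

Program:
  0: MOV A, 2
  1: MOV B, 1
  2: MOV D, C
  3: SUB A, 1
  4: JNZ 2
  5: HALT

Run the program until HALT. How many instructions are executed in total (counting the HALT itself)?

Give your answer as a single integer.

Answer: 9

Derivation:
Step 1: PC=0 exec 'MOV A, 2'. After: A=2 B=0 C=0 D=0 ZF=0 PC=1
Step 2: PC=1 exec 'MOV B, 1'. After: A=2 B=1 C=0 D=0 ZF=0 PC=2
Step 3: PC=2 exec 'MOV D, C'. After: A=2 B=1 C=0 D=0 ZF=0 PC=3
Step 4: PC=3 exec 'SUB A, 1'. After: A=1 B=1 C=0 D=0 ZF=0 PC=4
Step 5: PC=4 exec 'JNZ 2'. After: A=1 B=1 C=0 D=0 ZF=0 PC=2
Step 6: PC=2 exec 'MOV D, C'. After: A=1 B=1 C=0 D=0 ZF=0 PC=3
Step 7: PC=3 exec 'SUB A, 1'. After: A=0 B=1 C=0 D=0 ZF=1 PC=4
Step 8: PC=4 exec 'JNZ 2'. After: A=0 B=1 C=0 D=0 ZF=1 PC=5
Step 9: PC=5 exec 'HALT'. After: A=0 B=1 C=0 D=0 ZF=1 PC=5 HALTED
Total instructions executed: 9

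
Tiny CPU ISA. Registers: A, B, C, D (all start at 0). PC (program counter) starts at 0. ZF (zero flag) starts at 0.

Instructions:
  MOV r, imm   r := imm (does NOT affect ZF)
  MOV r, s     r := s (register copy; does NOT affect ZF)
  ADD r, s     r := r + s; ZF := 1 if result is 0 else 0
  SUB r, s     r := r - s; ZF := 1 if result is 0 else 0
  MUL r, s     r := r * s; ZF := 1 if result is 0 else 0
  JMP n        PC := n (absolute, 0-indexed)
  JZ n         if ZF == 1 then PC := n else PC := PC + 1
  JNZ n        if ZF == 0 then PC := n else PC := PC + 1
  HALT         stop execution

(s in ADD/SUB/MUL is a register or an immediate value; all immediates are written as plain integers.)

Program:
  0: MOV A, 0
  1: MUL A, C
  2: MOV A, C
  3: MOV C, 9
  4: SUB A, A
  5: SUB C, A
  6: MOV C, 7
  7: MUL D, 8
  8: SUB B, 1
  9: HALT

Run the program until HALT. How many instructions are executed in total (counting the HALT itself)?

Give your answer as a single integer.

Step 1: PC=0 exec 'MOV A, 0'. After: A=0 B=0 C=0 D=0 ZF=0 PC=1
Step 2: PC=1 exec 'MUL A, C'. After: A=0 B=0 C=0 D=0 ZF=1 PC=2
Step 3: PC=2 exec 'MOV A, C'. After: A=0 B=0 C=0 D=0 ZF=1 PC=3
Step 4: PC=3 exec 'MOV C, 9'. After: A=0 B=0 C=9 D=0 ZF=1 PC=4
Step 5: PC=4 exec 'SUB A, A'. After: A=0 B=0 C=9 D=0 ZF=1 PC=5
Step 6: PC=5 exec 'SUB C, A'. After: A=0 B=0 C=9 D=0 ZF=0 PC=6
Step 7: PC=6 exec 'MOV C, 7'. After: A=0 B=0 C=7 D=0 ZF=0 PC=7
Step 8: PC=7 exec 'MUL D, 8'. After: A=0 B=0 C=7 D=0 ZF=1 PC=8
Step 9: PC=8 exec 'SUB B, 1'. After: A=0 B=-1 C=7 D=0 ZF=0 PC=9
Step 10: PC=9 exec 'HALT'. After: A=0 B=-1 C=7 D=0 ZF=0 PC=9 HALTED
Total instructions executed: 10

Answer: 10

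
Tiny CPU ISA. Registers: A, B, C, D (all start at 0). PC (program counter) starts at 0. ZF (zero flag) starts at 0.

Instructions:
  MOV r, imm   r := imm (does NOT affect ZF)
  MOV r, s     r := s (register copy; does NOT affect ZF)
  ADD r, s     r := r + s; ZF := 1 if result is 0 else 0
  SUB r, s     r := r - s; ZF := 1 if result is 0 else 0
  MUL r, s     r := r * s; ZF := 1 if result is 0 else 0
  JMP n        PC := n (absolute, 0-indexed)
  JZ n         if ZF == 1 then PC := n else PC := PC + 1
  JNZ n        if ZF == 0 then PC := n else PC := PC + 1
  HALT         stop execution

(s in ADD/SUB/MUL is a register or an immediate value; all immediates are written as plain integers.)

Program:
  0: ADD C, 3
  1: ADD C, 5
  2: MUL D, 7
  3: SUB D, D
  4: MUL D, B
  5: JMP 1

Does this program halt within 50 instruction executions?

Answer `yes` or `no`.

Answer: no

Derivation:
Step 1: PC=0 exec 'ADD C, 3'. After: A=0 B=0 C=3 D=0 ZF=0 PC=1
Step 2: PC=1 exec 'ADD C, 5'. After: A=0 B=0 C=8 D=0 ZF=0 PC=2
Step 3: PC=2 exec 'MUL D, 7'. After: A=0 B=0 C=8 D=0 ZF=1 PC=3
Step 4: PC=3 exec 'SUB D, D'. After: A=0 B=0 C=8 D=0 ZF=1 PC=4
Step 5: PC=4 exec 'MUL D, B'. After: A=0 B=0 C=8 D=0 ZF=1 PC=5
Step 6: PC=5 exec 'JMP 1'. After: A=0 B=0 C=8 D=0 ZF=1 PC=1
Step 7: PC=1 exec 'ADD C, 5'. After: A=0 B=0 C=13 D=0 ZF=0 PC=2
Step 8: PC=2 exec 'MUL D, 7'. After: A=0 B=0 C=13 D=0 ZF=1 PC=3
Step 9: PC=3 exec 'SUB D, D'. After: A=0 B=0 C=13 D=0 ZF=1 PC=4
Step 10: PC=4 exec 'MUL D, B'. After: A=0 B=0 C=13 D=0 ZF=1 PC=5
Step 11: PC=5 exec 'JMP 1'. After: A=0 B=0 C=13 D=0 ZF=1 PC=1
Step 12: PC=1 exec 'ADD C, 5'. After: A=0 B=0 C=18 D=0 ZF=0 PC=2
Step 13: PC=2 exec 'MUL D, 7'. After: A=0 B=0 C=18 D=0 ZF=1 PC=3
Step 14: PC=3 exec 'SUB D, D'. After: A=0 B=0 C=18 D=0 ZF=1 PC=4
Step 15: PC=4 exec 'MUL D, B'. After: A=0 B=0 C=18 D=0 ZF=1 PC=5
After 50 steps: not halted. PC revisits the same instructions with no path to HALT; will never halt.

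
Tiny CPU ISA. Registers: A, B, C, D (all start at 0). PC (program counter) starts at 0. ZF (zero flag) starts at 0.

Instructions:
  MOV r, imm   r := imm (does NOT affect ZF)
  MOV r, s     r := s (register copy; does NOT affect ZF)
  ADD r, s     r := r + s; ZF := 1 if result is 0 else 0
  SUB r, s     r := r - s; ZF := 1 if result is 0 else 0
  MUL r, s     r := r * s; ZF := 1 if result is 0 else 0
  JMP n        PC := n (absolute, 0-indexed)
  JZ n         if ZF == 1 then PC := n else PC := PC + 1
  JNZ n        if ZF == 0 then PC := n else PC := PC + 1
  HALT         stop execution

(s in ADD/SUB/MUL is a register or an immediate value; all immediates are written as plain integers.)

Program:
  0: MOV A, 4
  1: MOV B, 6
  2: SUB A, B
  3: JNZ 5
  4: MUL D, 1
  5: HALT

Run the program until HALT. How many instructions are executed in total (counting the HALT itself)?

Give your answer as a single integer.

Answer: 5

Derivation:
Step 1: PC=0 exec 'MOV A, 4'. After: A=4 B=0 C=0 D=0 ZF=0 PC=1
Step 2: PC=1 exec 'MOV B, 6'. After: A=4 B=6 C=0 D=0 ZF=0 PC=2
Step 3: PC=2 exec 'SUB A, B'. After: A=-2 B=6 C=0 D=0 ZF=0 PC=3
Step 4: PC=3 exec 'JNZ 5'. After: A=-2 B=6 C=0 D=0 ZF=0 PC=5
Step 5: PC=5 exec 'HALT'. After: A=-2 B=6 C=0 D=0 ZF=0 PC=5 HALTED
Total instructions executed: 5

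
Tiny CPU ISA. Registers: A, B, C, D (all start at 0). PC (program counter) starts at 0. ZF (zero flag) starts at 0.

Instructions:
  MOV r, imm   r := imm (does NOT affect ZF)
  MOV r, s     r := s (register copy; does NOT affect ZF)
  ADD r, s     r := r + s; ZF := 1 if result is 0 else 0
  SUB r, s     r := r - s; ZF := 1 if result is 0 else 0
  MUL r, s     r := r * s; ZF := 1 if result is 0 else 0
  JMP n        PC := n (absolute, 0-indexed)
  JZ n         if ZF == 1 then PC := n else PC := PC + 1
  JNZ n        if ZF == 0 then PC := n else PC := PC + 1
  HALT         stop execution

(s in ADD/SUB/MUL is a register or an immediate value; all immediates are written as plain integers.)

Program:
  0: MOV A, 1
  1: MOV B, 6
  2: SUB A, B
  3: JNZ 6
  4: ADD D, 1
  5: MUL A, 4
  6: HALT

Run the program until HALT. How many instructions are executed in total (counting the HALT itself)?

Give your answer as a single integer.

Answer: 5

Derivation:
Step 1: PC=0 exec 'MOV A, 1'. After: A=1 B=0 C=0 D=0 ZF=0 PC=1
Step 2: PC=1 exec 'MOV B, 6'. After: A=1 B=6 C=0 D=0 ZF=0 PC=2
Step 3: PC=2 exec 'SUB A, B'. After: A=-5 B=6 C=0 D=0 ZF=0 PC=3
Step 4: PC=3 exec 'JNZ 6'. After: A=-5 B=6 C=0 D=0 ZF=0 PC=6
Step 5: PC=6 exec 'HALT'. After: A=-5 B=6 C=0 D=0 ZF=0 PC=6 HALTED
Total instructions executed: 5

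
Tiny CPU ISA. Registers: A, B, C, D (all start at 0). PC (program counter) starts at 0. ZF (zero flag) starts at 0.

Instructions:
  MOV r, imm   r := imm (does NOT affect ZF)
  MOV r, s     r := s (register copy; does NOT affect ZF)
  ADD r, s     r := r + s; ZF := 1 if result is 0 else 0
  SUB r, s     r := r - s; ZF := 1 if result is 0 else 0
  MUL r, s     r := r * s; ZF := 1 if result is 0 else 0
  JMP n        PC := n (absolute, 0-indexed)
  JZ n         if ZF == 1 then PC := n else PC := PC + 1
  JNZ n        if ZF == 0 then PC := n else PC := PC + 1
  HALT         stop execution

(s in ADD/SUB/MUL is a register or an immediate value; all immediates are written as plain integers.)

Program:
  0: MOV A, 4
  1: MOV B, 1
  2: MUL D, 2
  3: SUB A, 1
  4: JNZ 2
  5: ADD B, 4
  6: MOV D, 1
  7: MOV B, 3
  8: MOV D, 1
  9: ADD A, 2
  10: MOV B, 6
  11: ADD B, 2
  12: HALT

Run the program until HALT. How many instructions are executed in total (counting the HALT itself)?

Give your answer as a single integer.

Step 1: PC=0 exec 'MOV A, 4'. After: A=4 B=0 C=0 D=0 ZF=0 PC=1
Step 2: PC=1 exec 'MOV B, 1'. After: A=4 B=1 C=0 D=0 ZF=0 PC=2
Step 3: PC=2 exec 'MUL D, 2'. After: A=4 B=1 C=0 D=0 ZF=1 PC=3
Step 4: PC=3 exec 'SUB A, 1'. After: A=3 B=1 C=0 D=0 ZF=0 PC=4
Step 5: PC=4 exec 'JNZ 2'. After: A=3 B=1 C=0 D=0 ZF=0 PC=2
Step 6: PC=2 exec 'MUL D, 2'. After: A=3 B=1 C=0 D=0 ZF=1 PC=3
Step 7: PC=3 exec 'SUB A, 1'. After: A=2 B=1 C=0 D=0 ZF=0 PC=4
Step 8: PC=4 exec 'JNZ 2'. After: A=2 B=1 C=0 D=0 ZF=0 PC=2
Step 9: PC=2 exec 'MUL D, 2'. After: A=2 B=1 C=0 D=0 ZF=1 PC=3
Step 10: PC=3 exec 'SUB A, 1'. After: A=1 B=1 C=0 D=0 ZF=0 PC=4
Step 11: PC=4 exec 'JNZ 2'. After: A=1 B=1 C=0 D=0 ZF=0 PC=2
Step 12: PC=2 exec 'MUL D, 2'. After: A=1 B=1 C=0 D=0 ZF=1 PC=3
Step 13: PC=3 exec 'SUB A, 1'. After: A=0 B=1 C=0 D=0 ZF=1 PC=4
Step 14: PC=4 exec 'JNZ 2'. After: A=0 B=1 C=0 D=0 ZF=1 PC=5
Step 15: PC=5 exec 'ADD B, 4'. After: A=0 B=5 C=0 D=0 ZF=0 PC=6
Step 16: PC=6 exec 'MOV D, 1'. After: A=0 B=5 C=0 D=1 ZF=0 PC=7
Step 17: PC=7 exec 'MOV B, 3'. After: A=0 B=3 C=0 D=1 ZF=0 PC=8
Step 18: PC=8 exec 'MOV D, 1'. After: A=0 B=3 C=0 D=1 ZF=0 PC=9
Step 19: PC=9 exec 'ADD A, 2'. After: A=2 B=3 C=0 D=1 ZF=0 PC=10
Step 20: PC=10 exec 'MOV B, 6'. After: A=2 B=6 C=0 D=1 ZF=0 PC=11
Step 21: PC=11 exec 'ADD B, 2'. After: A=2 B=8 C=0 D=1 ZF=0 PC=12
Step 22: PC=12 exec 'HALT'. After: A=2 B=8 C=0 D=1 ZF=0 PC=12 HALTED
Total instructions executed: 22

Answer: 22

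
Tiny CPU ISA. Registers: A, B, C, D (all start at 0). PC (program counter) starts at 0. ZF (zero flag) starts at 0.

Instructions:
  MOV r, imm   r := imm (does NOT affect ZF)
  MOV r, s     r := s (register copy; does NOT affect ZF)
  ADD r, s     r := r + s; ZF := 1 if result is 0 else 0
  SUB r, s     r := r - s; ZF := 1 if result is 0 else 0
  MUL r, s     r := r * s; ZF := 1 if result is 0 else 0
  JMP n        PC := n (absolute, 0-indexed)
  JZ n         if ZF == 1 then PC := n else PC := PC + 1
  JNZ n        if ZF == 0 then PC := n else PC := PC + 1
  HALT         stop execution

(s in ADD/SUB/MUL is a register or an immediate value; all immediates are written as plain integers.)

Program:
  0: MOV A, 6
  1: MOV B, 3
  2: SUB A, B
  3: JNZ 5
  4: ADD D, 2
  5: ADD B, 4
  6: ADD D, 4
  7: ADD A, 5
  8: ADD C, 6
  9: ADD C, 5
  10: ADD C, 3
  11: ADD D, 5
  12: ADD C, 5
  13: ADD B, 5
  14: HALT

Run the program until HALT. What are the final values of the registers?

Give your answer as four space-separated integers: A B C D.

Step 1: PC=0 exec 'MOV A, 6'. After: A=6 B=0 C=0 D=0 ZF=0 PC=1
Step 2: PC=1 exec 'MOV B, 3'. After: A=6 B=3 C=0 D=0 ZF=0 PC=2
Step 3: PC=2 exec 'SUB A, B'. After: A=3 B=3 C=0 D=0 ZF=0 PC=3
Step 4: PC=3 exec 'JNZ 5'. After: A=3 B=3 C=0 D=0 ZF=0 PC=5
Step 5: PC=5 exec 'ADD B, 4'. After: A=3 B=7 C=0 D=0 ZF=0 PC=6
Step 6: PC=6 exec 'ADD D, 4'. After: A=3 B=7 C=0 D=4 ZF=0 PC=7
Step 7: PC=7 exec 'ADD A, 5'. After: A=8 B=7 C=0 D=4 ZF=0 PC=8
Step 8: PC=8 exec 'ADD C, 6'. After: A=8 B=7 C=6 D=4 ZF=0 PC=9
Step 9: PC=9 exec 'ADD C, 5'. After: A=8 B=7 C=11 D=4 ZF=0 PC=10
Step 10: PC=10 exec 'ADD C, 3'. After: A=8 B=7 C=14 D=4 ZF=0 PC=11
Step 11: PC=11 exec 'ADD D, 5'. After: A=8 B=7 C=14 D=9 ZF=0 PC=12
Step 12: PC=12 exec 'ADD C, 5'. After: A=8 B=7 C=19 D=9 ZF=0 PC=13
Step 13: PC=13 exec 'ADD B, 5'. After: A=8 B=12 C=19 D=9 ZF=0 PC=14
Step 14: PC=14 exec 'HALT'. After: A=8 B=12 C=19 D=9 ZF=0 PC=14 HALTED

Answer: 8 12 19 9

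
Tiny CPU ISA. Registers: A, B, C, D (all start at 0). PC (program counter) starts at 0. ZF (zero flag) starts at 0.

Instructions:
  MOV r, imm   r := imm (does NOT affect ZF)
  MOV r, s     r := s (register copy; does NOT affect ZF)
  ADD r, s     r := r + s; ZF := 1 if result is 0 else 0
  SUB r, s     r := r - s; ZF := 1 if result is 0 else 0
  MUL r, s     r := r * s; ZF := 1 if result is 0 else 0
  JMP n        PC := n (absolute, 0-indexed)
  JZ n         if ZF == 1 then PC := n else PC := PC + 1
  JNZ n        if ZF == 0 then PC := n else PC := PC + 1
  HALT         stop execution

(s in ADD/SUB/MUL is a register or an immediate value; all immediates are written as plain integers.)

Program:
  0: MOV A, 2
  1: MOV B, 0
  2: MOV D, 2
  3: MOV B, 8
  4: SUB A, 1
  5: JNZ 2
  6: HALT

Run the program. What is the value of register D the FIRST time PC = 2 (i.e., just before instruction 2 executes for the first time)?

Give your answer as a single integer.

Step 1: PC=0 exec 'MOV A, 2'. After: A=2 B=0 C=0 D=0 ZF=0 PC=1
Step 2: PC=1 exec 'MOV B, 0'. After: A=2 B=0 C=0 D=0 ZF=0 PC=2
First time PC=2: D=0

0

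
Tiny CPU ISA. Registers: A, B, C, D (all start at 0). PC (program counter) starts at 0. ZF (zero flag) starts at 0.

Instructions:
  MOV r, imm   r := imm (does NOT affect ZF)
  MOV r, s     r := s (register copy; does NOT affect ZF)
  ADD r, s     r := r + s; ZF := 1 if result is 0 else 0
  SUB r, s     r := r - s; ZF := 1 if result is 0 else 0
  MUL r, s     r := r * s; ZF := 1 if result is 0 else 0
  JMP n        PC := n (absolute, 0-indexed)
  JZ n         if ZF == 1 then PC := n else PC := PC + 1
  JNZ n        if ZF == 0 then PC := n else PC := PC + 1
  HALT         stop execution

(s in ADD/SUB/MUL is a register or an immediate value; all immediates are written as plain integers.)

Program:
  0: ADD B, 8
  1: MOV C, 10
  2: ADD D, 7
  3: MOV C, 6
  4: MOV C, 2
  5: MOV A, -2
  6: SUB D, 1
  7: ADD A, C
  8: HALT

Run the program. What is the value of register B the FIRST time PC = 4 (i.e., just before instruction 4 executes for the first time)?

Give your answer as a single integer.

Step 1: PC=0 exec 'ADD B, 8'. After: A=0 B=8 C=0 D=0 ZF=0 PC=1
Step 2: PC=1 exec 'MOV C, 10'. After: A=0 B=8 C=10 D=0 ZF=0 PC=2
Step 3: PC=2 exec 'ADD D, 7'. After: A=0 B=8 C=10 D=7 ZF=0 PC=3
Step 4: PC=3 exec 'MOV C, 6'. After: A=0 B=8 C=6 D=7 ZF=0 PC=4
First time PC=4: B=8

8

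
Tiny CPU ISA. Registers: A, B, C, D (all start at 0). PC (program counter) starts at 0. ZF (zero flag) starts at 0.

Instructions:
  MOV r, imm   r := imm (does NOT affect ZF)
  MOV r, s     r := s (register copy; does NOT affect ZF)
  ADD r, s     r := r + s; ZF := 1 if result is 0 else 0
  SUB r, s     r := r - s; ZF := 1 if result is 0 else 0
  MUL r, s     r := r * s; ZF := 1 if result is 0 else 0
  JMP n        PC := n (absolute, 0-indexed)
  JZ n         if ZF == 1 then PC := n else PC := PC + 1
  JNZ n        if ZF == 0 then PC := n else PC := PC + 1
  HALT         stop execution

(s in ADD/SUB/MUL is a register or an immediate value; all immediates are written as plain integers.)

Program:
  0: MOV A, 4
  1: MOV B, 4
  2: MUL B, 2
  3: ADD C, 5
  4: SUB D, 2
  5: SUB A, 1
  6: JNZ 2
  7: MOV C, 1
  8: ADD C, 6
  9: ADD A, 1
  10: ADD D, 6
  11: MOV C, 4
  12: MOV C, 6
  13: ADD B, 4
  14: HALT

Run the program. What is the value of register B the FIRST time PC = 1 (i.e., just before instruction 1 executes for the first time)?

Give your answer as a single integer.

Step 1: PC=0 exec 'MOV A, 4'. After: A=4 B=0 C=0 D=0 ZF=0 PC=1
First time PC=1: B=0

0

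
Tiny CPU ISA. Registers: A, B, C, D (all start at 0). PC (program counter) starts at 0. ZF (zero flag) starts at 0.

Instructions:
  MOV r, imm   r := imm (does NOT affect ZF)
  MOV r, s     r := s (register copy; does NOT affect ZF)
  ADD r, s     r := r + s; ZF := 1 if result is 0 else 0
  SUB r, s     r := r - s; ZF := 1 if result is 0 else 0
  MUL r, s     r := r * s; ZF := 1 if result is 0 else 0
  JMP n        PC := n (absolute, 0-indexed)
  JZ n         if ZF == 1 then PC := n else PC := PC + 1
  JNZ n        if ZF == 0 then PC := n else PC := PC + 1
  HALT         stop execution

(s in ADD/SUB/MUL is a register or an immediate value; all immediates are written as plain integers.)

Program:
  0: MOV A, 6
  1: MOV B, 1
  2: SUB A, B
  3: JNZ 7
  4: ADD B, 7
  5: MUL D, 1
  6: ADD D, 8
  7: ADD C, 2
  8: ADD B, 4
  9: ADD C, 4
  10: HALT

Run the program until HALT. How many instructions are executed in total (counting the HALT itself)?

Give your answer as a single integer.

Answer: 8

Derivation:
Step 1: PC=0 exec 'MOV A, 6'. After: A=6 B=0 C=0 D=0 ZF=0 PC=1
Step 2: PC=1 exec 'MOV B, 1'. After: A=6 B=1 C=0 D=0 ZF=0 PC=2
Step 3: PC=2 exec 'SUB A, B'. After: A=5 B=1 C=0 D=0 ZF=0 PC=3
Step 4: PC=3 exec 'JNZ 7'. After: A=5 B=1 C=0 D=0 ZF=0 PC=7
Step 5: PC=7 exec 'ADD C, 2'. After: A=5 B=1 C=2 D=0 ZF=0 PC=8
Step 6: PC=8 exec 'ADD B, 4'. After: A=5 B=5 C=2 D=0 ZF=0 PC=9
Step 7: PC=9 exec 'ADD C, 4'. After: A=5 B=5 C=6 D=0 ZF=0 PC=10
Step 8: PC=10 exec 'HALT'. After: A=5 B=5 C=6 D=0 ZF=0 PC=10 HALTED
Total instructions executed: 8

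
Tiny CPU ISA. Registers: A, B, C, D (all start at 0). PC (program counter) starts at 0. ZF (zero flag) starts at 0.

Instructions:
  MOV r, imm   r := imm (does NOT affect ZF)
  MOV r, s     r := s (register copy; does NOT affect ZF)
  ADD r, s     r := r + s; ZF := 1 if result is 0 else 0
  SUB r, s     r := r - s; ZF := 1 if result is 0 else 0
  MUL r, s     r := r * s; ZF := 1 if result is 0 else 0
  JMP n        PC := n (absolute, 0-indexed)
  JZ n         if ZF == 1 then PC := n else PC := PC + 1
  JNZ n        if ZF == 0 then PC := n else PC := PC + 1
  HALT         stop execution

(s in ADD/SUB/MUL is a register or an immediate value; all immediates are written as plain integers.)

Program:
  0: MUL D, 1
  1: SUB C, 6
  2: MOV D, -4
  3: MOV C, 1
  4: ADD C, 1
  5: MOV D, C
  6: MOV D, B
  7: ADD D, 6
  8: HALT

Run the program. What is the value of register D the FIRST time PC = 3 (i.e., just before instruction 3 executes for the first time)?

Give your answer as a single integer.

Step 1: PC=0 exec 'MUL D, 1'. After: A=0 B=0 C=0 D=0 ZF=1 PC=1
Step 2: PC=1 exec 'SUB C, 6'. After: A=0 B=0 C=-6 D=0 ZF=0 PC=2
Step 3: PC=2 exec 'MOV D, -4'. After: A=0 B=0 C=-6 D=-4 ZF=0 PC=3
First time PC=3: D=-4

-4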